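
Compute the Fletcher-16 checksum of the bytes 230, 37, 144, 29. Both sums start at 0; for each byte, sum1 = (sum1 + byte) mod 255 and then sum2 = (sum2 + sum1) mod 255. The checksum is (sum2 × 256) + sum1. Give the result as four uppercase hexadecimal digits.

49B9

Running sums (mod 255):
  after byte 0 (230): sum1=230, sum2=230
  after byte 1 (37): sum1=12, sum2=242
  after byte 2 (144): sum1=156, sum2=143
  after byte 3 (29): sum1=185, sum2=73
Checksum = sum2·256 + sum1 = 73·256 + 185 = 18873 = 0x49B9.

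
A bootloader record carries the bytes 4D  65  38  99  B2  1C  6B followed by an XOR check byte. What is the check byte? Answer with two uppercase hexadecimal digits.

XOR the bytes together:
  start with 0x4D
  0x4D ⊕ 0x65 = 0x28
  0x28 ⊕ 0x38 = 0x10
  0x10 ⊕ 0x99 = 0x89
  0x89 ⊕ 0xB2 = 0x3B
  0x3B ⊕ 0x1C = 0x27
  0x27 ⊕ 0x6B = 0x4C

4C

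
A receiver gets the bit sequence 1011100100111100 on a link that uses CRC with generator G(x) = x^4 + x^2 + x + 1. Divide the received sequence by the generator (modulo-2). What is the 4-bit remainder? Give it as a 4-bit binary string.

0111

Modulo-2 division of 1011100100111100 by 10111:
  pos 0: 10111 XOR 10111 = 00000
  pos 7: 10011 XOR 10111 = 00100
  pos 9: 10011 XOR 10111 = 00100
  pos 11: 10000 XOR 10111 = 00111
Remainder = 0111 (nonzero — an error is detected).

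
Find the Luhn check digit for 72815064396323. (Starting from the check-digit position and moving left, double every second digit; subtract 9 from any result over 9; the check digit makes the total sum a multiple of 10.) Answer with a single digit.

Partial digits right→left: 3 2 3 6 9 3 4 6 0 5 1 8 2 7
Double every second digit counting from the check-digit position (so the 1st, 3rd, 5th, ... of the partial from the right).
  doubled (with −9 where >9): 6 6 9 8 0 2 4 → sum 35
  kept as-is: 2 6 3 6 5 8 7 → sum 37
Total = 35 + 37 = 72.
Check digit = (10 − (72 mod 10)) mod 10 = 8.

8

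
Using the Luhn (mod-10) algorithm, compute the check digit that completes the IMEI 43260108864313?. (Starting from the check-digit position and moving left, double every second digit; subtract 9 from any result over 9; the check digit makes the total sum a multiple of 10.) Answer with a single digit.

8

Partial digits right→left: 3 1 3 4 6 8 8 0 1 0 6 2 3 4
Double every second digit counting from the check-digit position (so the 1st, 3rd, 5th, ... of the partial from the right).
  doubled (with −9 where >9): 6 6 3 7 2 3 6 → sum 33
  kept as-is: 1 4 8 0 0 2 4 → sum 19
Total = 33 + 19 = 52.
Check digit = (10 − (52 mod 10)) mod 10 = 8.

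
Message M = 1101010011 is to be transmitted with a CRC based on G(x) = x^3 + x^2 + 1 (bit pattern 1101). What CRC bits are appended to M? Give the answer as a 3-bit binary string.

011

Append 3 zeros: 1101010011000. Divide by 1101 (XOR where the leading bit is 1):
  pos 0: 1101 XOR 1101 = 0000
  pos 5: 1001 XOR 1101 = 0100
  pos 6: 1001 XOR 1101 = 0100
  pos 7: 1000 XOR 1101 = 0101
  pos 8: 1010 XOR 1101 = 0111
  pos 9: 1110 XOR 1101 = 0011
Remainder (last 3 bits) = 011. This is the CRC / FCS.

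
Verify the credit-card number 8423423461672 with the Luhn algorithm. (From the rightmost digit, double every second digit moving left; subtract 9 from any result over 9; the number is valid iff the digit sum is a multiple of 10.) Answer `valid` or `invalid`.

invalid

From the right, keep odd positions and double even positions (subtract 9 from any doubled value over 9):
  doubled (positions 2,4,...): 5 2 8 4 6 8 → sum 33
  kept (positions 1,3,...): 2 6 6 3 4 2 8 → sum 31
Total = 64.
64 mod 10 = 4, so the number is invalid.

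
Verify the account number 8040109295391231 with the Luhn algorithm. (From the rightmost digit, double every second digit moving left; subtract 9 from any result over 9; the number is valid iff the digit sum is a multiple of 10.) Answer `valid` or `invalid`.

invalid

From the right, keep odd positions and double even positions (subtract 9 from any doubled value over 9):
  doubled (positions 2,4,...): 6 2 6 9 9 2 8 7 → sum 49
  kept (positions 1,3,...): 1 2 9 5 2 0 0 0 → sum 19
Total = 68.
68 mod 10 = 8, so the number is invalid.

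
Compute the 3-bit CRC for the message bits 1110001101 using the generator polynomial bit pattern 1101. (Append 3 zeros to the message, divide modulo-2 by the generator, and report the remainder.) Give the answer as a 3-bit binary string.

Append 3 zeros: 1110001101000. Divide by 1101 (XOR where the leading bit is 1):
  pos 0: 1110 XOR 1101 = 0011
  pos 2: 1100 XOR 1101 = 0001
  pos 5: 1110 XOR 1101 = 0011
  pos 7: 1110 XOR 1101 = 0011
  pos 9: 1100 XOR 1101 = 0001
Remainder (last 3 bits) = 001. This is the CRC / FCS.

001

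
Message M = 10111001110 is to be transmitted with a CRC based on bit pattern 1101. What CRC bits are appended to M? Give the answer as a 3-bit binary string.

010

Append 3 zeros: 10111001110000. Divide by 1101 (XOR where the leading bit is 1):
  pos 0: 1011 XOR 1101 = 0110
  pos 1: 1101 XOR 1101 = 0000
  pos 7: 1110 XOR 1101 = 0011
  pos 9: 1100 XOR 1101 = 0001
Remainder (last 3 bits) = 010. This is the CRC / FCS.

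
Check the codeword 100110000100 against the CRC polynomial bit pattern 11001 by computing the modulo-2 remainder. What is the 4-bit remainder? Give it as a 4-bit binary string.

0000

Modulo-2 division of 100110000100 by 11001:
  pos 0: 10011 XOR 11001 = 01010
  pos 1: 10100 XOR 11001 = 01101
  pos 2: 11010 XOR 11001 = 00011
  pos 5: 11001 XOR 11001 = 00000
Remainder = 0000 (zero — the frame passes the CRC check).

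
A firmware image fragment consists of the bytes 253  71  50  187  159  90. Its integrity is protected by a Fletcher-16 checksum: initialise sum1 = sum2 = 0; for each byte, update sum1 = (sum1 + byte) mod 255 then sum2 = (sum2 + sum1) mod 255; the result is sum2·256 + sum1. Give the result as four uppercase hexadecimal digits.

Running sums (mod 255):
  after byte 0 (253): sum1=253, sum2=253
  after byte 1 (71): sum1=69, sum2=67
  after byte 2 (50): sum1=119, sum2=186
  after byte 3 (187): sum1=51, sum2=237
  after byte 4 (159): sum1=210, sum2=192
  after byte 5 (90): sum1=45, sum2=237
Checksum = sum2·256 + sum1 = 237·256 + 45 = 60717 = 0xED2D.

ED2D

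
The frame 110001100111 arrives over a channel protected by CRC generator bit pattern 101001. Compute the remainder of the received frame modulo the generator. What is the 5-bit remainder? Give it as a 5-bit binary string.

00000

Modulo-2 division of 110001100111 by 101001:
  pos 0: 110001 XOR 101001 = 011000
  pos 1: 110001 XOR 101001 = 011000
  pos 2: 110000 XOR 101001 = 011001
  pos 3: 110010 XOR 101001 = 011011
  pos 4: 110111 XOR 101001 = 011110
  pos 5: 111101 XOR 101001 = 010100
  pos 6: 101001 XOR 101001 = 000000
Remainder = 00000 (zero — the frame passes the CRC check).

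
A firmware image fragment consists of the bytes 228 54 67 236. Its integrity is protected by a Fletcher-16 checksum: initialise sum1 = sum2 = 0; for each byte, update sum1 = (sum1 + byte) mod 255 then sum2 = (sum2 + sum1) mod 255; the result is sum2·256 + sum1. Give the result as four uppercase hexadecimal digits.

A94B

Running sums (mod 255):
  after byte 0 (228): sum1=228, sum2=228
  after byte 1 (54): sum1=27, sum2=0
  after byte 2 (67): sum1=94, sum2=94
  after byte 3 (236): sum1=75, sum2=169
Checksum = sum2·256 + sum1 = 169·256 + 75 = 43339 = 0xA94B.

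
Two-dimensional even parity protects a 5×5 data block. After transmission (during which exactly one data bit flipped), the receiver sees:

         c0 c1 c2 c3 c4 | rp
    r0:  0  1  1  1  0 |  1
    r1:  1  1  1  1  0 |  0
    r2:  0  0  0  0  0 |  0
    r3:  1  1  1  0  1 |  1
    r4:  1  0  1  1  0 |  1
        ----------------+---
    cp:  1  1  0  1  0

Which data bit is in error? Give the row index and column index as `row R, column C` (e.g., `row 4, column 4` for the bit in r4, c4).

Recompute each row's even parity and compare to rp:
  r0: data parity 1, sent rp 1 → ok
  r1: data parity 0, sent rp 0 → ok
  r2: data parity 0, sent rp 0 → ok
  r3: data parity 0, sent rp 1 → mismatch
  r4: data parity 1, sent rp 1 → ok
Recompute each column's even parity and compare to cp:
  c0: data parity 1, sent cp 1 → ok
  c1: data parity 1, sent cp 1 → ok
  c2: data parity 0, sent cp 0 → ok
  c3: data parity 1, sent cp 1 → ok
  c4: data parity 1, sent cp 0 → mismatch
Exactly one row (r3) and one column (c4) fail → the flipped bit is at their intersection.

row 3, column 4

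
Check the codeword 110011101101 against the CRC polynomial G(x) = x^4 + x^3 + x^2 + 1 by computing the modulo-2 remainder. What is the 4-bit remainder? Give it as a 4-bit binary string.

Modulo-2 division of 110011101101 by 11101:
  pos 0: 11001 XOR 11101 = 00100
  pos 2: 10011 XOR 11101 = 01110
  pos 3: 11100 XOR 11101 = 00001
  pos 7: 11101 XOR 11101 = 00000
Remainder = 0000 (zero — the frame passes the CRC check).

0000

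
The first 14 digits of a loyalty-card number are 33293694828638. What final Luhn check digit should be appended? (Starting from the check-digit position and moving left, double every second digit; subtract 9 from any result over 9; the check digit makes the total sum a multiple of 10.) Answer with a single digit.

4

Partial digits right→left: 8 3 6 8 2 8 4 9 6 3 9 2 3 3
Double every second digit counting from the check-digit position (so the 1st, 3rd, 5th, ... of the partial from the right).
  doubled (with −9 where >9): 7 3 4 8 3 9 6 → sum 40
  kept as-is: 3 8 8 9 3 2 3 → sum 36
Total = 40 + 36 = 76.
Check digit = (10 − (76 mod 10)) mod 10 = 4.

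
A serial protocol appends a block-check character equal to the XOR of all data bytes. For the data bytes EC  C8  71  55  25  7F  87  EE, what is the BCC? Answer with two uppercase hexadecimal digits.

33

XOR the bytes together:
  start with 0xEC
  0xEC ⊕ 0xC8 = 0x24
  0x24 ⊕ 0x71 = 0x55
  0x55 ⊕ 0x55 = 0x00
  0x00 ⊕ 0x25 = 0x25
  0x25 ⊕ 0x7F = 0x5A
  0x5A ⊕ 0x87 = 0xDD
  0xDD ⊕ 0xEE = 0x33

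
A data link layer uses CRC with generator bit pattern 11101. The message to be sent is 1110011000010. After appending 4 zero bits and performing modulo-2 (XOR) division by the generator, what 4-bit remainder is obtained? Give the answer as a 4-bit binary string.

Append 4 zeros: 11100110000100000. Divide by 11101 (XOR where the leading bit is 1):
  pos 0: 11100 XOR 11101 = 00001
  pos 4: 11100 XOR 11101 = 00001
  pos 8: 10010 XOR 11101 = 01111
  pos 9: 11110 XOR 11101 = 00011
  pos 12: 11000 XOR 11101 = 00101
Remainder (last 4 bits) = 0101. This is the CRC / FCS.

0101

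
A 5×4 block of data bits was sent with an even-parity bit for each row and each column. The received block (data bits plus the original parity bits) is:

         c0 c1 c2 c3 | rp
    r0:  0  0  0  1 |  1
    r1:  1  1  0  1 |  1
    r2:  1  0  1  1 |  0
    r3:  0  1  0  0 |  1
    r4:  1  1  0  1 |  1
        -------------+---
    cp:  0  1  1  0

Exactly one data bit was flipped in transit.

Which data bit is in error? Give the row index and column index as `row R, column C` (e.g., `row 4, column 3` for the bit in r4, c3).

row 2, column 0

Recompute each row's even parity and compare to rp:
  r0: data parity 1, sent rp 1 → ok
  r1: data parity 1, sent rp 1 → ok
  r2: data parity 1, sent rp 0 → mismatch
  r3: data parity 1, sent rp 1 → ok
  r4: data parity 1, sent rp 1 → ok
Recompute each column's even parity and compare to cp:
  c0: data parity 1, sent cp 0 → mismatch
  c1: data parity 1, sent cp 1 → ok
  c2: data parity 1, sent cp 1 → ok
  c3: data parity 0, sent cp 0 → ok
Exactly one row (r2) and one column (c0) fail → the flipped bit is at their intersection.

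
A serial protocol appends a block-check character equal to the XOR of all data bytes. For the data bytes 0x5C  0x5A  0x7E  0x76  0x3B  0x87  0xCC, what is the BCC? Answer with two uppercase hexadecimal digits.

7E

XOR the bytes together:
  start with 0x5C
  0x5C ⊕ 0x5A = 0x06
  0x06 ⊕ 0x7E = 0x78
  0x78 ⊕ 0x76 = 0x0E
  0x0E ⊕ 0x3B = 0x35
  0x35 ⊕ 0x87 = 0xB2
  0xB2 ⊕ 0xCC = 0x7E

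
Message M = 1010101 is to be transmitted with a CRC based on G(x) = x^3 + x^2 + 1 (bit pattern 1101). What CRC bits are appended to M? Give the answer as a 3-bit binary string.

011

Append 3 zeros: 1010101000. Divide by 1101 (XOR where the leading bit is 1):
  pos 0: 1010 XOR 1101 = 0111
  pos 1: 1111 XOR 1101 = 0010
  pos 3: 1001 XOR 1101 = 0100
  pos 4: 1000 XOR 1101 = 0101
  pos 5: 1010 XOR 1101 = 0111
  pos 6: 1110 XOR 1101 = 0011
Remainder (last 3 bits) = 011. This is the CRC / FCS.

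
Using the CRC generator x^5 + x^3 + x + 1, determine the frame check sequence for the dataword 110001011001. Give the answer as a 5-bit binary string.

10111

Append 5 zeros: 11000101100100000. Divide by 101011 (XOR where the leading bit is 1):
  pos 0: 110001 XOR 101011 = 011010
  pos 1: 110100 XOR 101011 = 011111
  pos 2: 111111 XOR 101011 = 010100
  pos 3: 101001 XOR 101011 = 000010
  pos 7: 100010 XOR 101011 = 001001
  pos 9: 100100 XOR 101011 = 001111
  pos 11: 111100 XOR 101011 = 010111
Remainder (last 5 bits) = 10111. This is the CRC / FCS.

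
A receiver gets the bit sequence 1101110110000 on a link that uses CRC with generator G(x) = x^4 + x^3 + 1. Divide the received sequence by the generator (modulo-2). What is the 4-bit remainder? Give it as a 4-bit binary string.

Modulo-2 division of 1101110110000 by 11001:
  pos 0: 11011 XOR 11001 = 00010
  pos 3: 10101 XOR 11001 = 01100
  pos 4: 11001 XOR 11001 = 00000
Remainder = 0000 (zero — the frame passes the CRC check).

0000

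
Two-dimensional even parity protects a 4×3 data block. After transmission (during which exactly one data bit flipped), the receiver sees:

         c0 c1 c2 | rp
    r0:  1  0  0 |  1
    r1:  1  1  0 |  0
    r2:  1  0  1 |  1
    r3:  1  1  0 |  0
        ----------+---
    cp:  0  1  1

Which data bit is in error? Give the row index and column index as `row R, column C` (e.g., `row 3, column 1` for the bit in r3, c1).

Recompute each row's even parity and compare to rp:
  r0: data parity 1, sent rp 1 → ok
  r1: data parity 0, sent rp 0 → ok
  r2: data parity 0, sent rp 1 → mismatch
  r3: data parity 0, sent rp 0 → ok
Recompute each column's even parity and compare to cp:
  c0: data parity 0, sent cp 0 → ok
  c1: data parity 0, sent cp 1 → mismatch
  c2: data parity 1, sent cp 1 → ok
Exactly one row (r2) and one column (c1) fail → the flipped bit is at their intersection.

row 2, column 1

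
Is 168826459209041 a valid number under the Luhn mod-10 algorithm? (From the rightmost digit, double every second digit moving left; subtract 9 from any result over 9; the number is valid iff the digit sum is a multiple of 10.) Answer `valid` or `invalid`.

From the right, keep odd positions and double even positions (subtract 9 from any doubled value over 9):
  doubled (positions 2,4,...): 8 9 4 1 3 7 3 → sum 35
  kept (positions 1,3,...): 1 0 0 9 4 2 8 1 → sum 25
Total = 60.
60 mod 10 = 0, so the number is valid.

valid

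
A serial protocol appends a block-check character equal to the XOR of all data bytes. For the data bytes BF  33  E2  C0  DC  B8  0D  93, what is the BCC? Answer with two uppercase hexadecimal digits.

XOR the bytes together:
  start with 0xBF
  0xBF ⊕ 0x33 = 0x8C
  0x8C ⊕ 0xE2 = 0x6E
  0x6E ⊕ 0xC0 = 0xAE
  0xAE ⊕ 0xDC = 0x72
  0x72 ⊕ 0xB8 = 0xCA
  0xCA ⊕ 0x0D = 0xC7
  0xC7 ⊕ 0x93 = 0x54

54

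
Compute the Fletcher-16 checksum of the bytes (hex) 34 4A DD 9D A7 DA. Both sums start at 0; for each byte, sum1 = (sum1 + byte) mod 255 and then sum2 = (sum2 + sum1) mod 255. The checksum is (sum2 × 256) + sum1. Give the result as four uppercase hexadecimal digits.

Running sums (mod 255):
  after byte 0 (34): sum1=52, sum2=52
  after byte 1 (4A): sum1=126, sum2=178
  after byte 2 (DD): sum1=92, sum2=15
  after byte 3 (9D): sum1=249, sum2=9
  after byte 4 (A7): sum1=161, sum2=170
  after byte 5 (DA): sum1=124, sum2=39
Checksum = sum2·256 + sum1 = 39·256 + 124 = 10108 = 0x277C.

277C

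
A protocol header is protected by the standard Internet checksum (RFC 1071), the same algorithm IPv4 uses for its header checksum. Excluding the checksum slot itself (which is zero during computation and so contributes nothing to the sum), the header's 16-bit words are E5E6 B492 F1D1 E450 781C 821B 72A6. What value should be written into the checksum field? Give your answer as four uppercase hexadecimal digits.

2285

One's-complement addition (fold any carry out of bit 15 back into bit 0):
  0xE5E6 + 0xB492 = 0x19A78 → wrap carry → 0x9A79
  0x9A79 + 0xF1D1 = 0x18C4A → wrap carry → 0x8C4B
  0x8C4B + 0xE450 = 0x1709B → wrap carry → 0x709C
  0x709C + 0x781C = 0x0E8B8
  0xE8B8 + 0x821B = 0x16AD3 → wrap carry → 0x6AD4
  0x6AD4 + 0x72A6 = 0x0DD7A
One's-complement sum = 0xDD7A.
Checksum = ~0xDD7A & 0xFFFF = 0x2285.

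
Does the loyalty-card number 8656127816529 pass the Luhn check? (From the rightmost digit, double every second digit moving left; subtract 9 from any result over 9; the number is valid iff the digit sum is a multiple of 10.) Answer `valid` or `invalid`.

From the right, keep odd positions and double even positions (subtract 9 from any doubled value over 9):
  doubled (positions 2,4,...): 4 3 7 4 3 3 → sum 24
  kept (positions 1,3,...): 9 5 1 7 1 5 8 → sum 36
Total = 60.
60 mod 10 = 0, so the number is valid.

valid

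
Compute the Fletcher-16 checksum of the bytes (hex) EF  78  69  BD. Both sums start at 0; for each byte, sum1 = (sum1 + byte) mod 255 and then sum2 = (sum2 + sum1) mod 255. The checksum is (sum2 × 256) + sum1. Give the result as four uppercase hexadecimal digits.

B98F

Running sums (mod 255):
  after byte 0 (EF): sum1=239, sum2=239
  after byte 1 (78): sum1=104, sum2=88
  after byte 2 (69): sum1=209, sum2=42
  after byte 3 (BD): sum1=143, sum2=185
Checksum = sum2·256 + sum1 = 185·256 + 143 = 47503 = 0xB98F.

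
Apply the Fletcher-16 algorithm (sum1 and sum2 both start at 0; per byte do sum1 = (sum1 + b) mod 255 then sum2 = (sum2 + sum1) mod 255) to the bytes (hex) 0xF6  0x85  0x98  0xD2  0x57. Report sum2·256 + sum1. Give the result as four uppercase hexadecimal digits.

Running sums (mod 255):
  after byte 0 (0xF6): sum1=246, sum2=246
  after byte 1 (0x85): sum1=124, sum2=115
  after byte 2 (0x98): sum1=21, sum2=136
  after byte 3 (0xD2): sum1=231, sum2=112
  after byte 4 (0x57): sum1=63, sum2=175
Checksum = sum2·256 + sum1 = 175·256 + 63 = 44863 = 0xAF3F.

AF3F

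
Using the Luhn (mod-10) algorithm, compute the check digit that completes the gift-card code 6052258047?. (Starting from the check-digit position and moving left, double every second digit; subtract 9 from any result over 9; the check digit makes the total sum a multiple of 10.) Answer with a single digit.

5

Partial digits right→left: 7 4 0 8 5 2 2 5 0 6
Double every second digit counting from the check-digit position (so the 1st, 3rd, 5th, ... of the partial from the right).
  doubled (with −9 where >9): 5 0 1 4 0 → sum 10
  kept as-is: 4 8 2 5 6 → sum 25
Total = 10 + 25 = 35.
Check digit = (10 − (35 mod 10)) mod 10 = 5.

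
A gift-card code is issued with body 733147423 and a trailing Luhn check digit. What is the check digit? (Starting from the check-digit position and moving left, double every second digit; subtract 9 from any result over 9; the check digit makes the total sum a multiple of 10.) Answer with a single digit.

Partial digits right→left: 3 2 4 7 4 1 3 3 7
Double every second digit counting from the check-digit position (so the 1st, 3rd, 5th, ... of the partial from the right).
  doubled (with −9 where >9): 6 8 8 6 5 → sum 33
  kept as-is: 2 7 1 3 → sum 13
Total = 33 + 13 = 46.
Check digit = (10 − (46 mod 10)) mod 10 = 4.

4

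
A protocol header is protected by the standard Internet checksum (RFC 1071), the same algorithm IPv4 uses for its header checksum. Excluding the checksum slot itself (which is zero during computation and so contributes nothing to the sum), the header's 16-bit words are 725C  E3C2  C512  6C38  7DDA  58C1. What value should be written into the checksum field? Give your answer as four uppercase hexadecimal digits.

A1F9

One's-complement addition (fold any carry out of bit 15 back into bit 0):
  0x725C + 0xE3C2 = 0x1561E → wrap carry → 0x561F
  0x561F + 0xC512 = 0x11B31 → wrap carry → 0x1B32
  0x1B32 + 0x6C38 = 0x0876A
  0x876A + 0x7DDA = 0x10544 → wrap carry → 0x0545
  0x0545 + 0x58C1 = 0x05E06
One's-complement sum = 0x5E06.
Checksum = ~0x5E06 & 0xFFFF = 0xA1F9.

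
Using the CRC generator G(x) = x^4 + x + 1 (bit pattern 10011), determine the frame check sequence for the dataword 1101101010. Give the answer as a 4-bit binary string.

0010

Append 4 zeros: 11011010100000. Divide by 10011 (XOR where the leading bit is 1):
  pos 0: 11011 XOR 10011 = 01000
  pos 1: 10000 XOR 10011 = 00011
  pos 4: 11101 XOR 10011 = 01110
  pos 5: 11100 XOR 10011 = 01111
  pos 6: 11110 XOR 10011 = 01101
  pos 7: 11010 XOR 10011 = 01001
  pos 8: 10010 XOR 10011 = 00001
Remainder (last 4 bits) = 0010. This is the CRC / FCS.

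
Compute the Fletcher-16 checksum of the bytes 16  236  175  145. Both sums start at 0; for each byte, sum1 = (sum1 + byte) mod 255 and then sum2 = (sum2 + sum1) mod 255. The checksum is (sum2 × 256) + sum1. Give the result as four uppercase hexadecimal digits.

F73E

Running sums (mod 255):
  after byte 0 (16): sum1=16, sum2=16
  after byte 1 (236): sum1=252, sum2=13
  after byte 2 (175): sum1=172, sum2=185
  after byte 3 (145): sum1=62, sum2=247
Checksum = sum2·256 + sum1 = 247·256 + 62 = 63294 = 0xF73E.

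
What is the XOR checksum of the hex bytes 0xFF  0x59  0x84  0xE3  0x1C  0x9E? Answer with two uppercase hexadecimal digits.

XOR the bytes together:
  start with 0xFF
  0xFF ⊕ 0x59 = 0xA6
  0xA6 ⊕ 0x84 = 0x22
  0x22 ⊕ 0xE3 = 0xC1
  0xC1 ⊕ 0x1C = 0xDD
  0xDD ⊕ 0x9E = 0x43

43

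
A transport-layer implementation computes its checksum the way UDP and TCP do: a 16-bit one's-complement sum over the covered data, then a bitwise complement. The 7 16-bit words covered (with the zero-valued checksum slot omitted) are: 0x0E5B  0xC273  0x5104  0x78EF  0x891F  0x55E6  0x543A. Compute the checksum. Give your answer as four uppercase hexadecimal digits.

31FD

One's-complement addition (fold any carry out of bit 15 back into bit 0):
  0x0E5B + 0xC273 = 0x0D0CE
  0xD0CE + 0x5104 = 0x121D2 → wrap carry → 0x21D3
  0x21D3 + 0x78EF = 0x09AC2
  0x9AC2 + 0x891F = 0x123E1 → wrap carry → 0x23E2
  0x23E2 + 0x55E6 = 0x079C8
  0x79C8 + 0x543A = 0x0CE02
One's-complement sum = 0xCE02.
Checksum = ~0xCE02 & 0xFFFF = 0x31FD.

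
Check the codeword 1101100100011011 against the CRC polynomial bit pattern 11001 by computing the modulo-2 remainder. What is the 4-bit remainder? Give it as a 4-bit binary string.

Modulo-2 division of 1101100100011011 by 11001:
  pos 0: 11011 XOR 11001 = 00010
  pos 3: 10001 XOR 11001 = 01000
  pos 4: 10000 XOR 11001 = 01001
  pos 5: 10010 XOR 11001 = 01011
  pos 6: 10110 XOR 11001 = 01111
  pos 7: 11111 XOR 11001 = 00110
  pos 9: 11010 XOR 11001 = 00011
Remainder = 1111 (nonzero — an error is detected).

1111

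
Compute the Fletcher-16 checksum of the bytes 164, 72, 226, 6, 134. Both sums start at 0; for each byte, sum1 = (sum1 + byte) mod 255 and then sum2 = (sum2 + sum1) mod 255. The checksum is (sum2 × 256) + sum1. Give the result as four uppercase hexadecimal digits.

935C

Running sums (mod 255):
  after byte 0 (164): sum1=164, sum2=164
  after byte 1 (72): sum1=236, sum2=145
  after byte 2 (226): sum1=207, sum2=97
  after byte 3 (6): sum1=213, sum2=55
  after byte 4 (134): sum1=92, sum2=147
Checksum = sum2·256 + sum1 = 147·256 + 92 = 37724 = 0x935C.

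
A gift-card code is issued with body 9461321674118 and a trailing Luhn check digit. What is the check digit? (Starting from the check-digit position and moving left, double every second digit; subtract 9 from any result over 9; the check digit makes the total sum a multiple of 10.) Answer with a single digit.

Partial digits right→left: 8 1 1 4 7 6 1 2 3 1 6 4 9
Double every second digit counting from the check-digit position (so the 1st, 3rd, 5th, ... of the partial from the right).
  doubled (with −9 where >9): 7 2 5 2 6 3 9 → sum 34
  kept as-is: 1 4 6 2 1 4 → sum 18
Total = 34 + 18 = 52.
Check digit = (10 − (52 mod 10)) mod 10 = 8.

8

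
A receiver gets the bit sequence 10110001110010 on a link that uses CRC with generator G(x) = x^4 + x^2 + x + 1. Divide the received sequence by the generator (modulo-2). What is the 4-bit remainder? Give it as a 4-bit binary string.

0100

Modulo-2 division of 10110001110010 by 10111:
  pos 0: 10110 XOR 10111 = 00001
  pos 4: 10011 XOR 10111 = 00100
  pos 6: 10010 XOR 10111 = 00101
  pos 8: 10101 XOR 10111 = 00010
Remainder = 0100 (nonzero — an error is detected).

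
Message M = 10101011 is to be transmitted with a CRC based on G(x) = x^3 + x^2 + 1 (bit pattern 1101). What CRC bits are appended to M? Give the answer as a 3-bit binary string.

Append 3 zeros: 10101011000. Divide by 1101 (XOR where the leading bit is 1):
  pos 0: 1010 XOR 1101 = 0111
  pos 1: 1111 XOR 1101 = 0010
  pos 3: 1001 XOR 1101 = 0100
  pos 4: 1001 XOR 1101 = 0100
  pos 5: 1000 XOR 1101 = 0101
  pos 6: 1010 XOR 1101 = 0111
  pos 7: 1110 XOR 1101 = 0011
Remainder (last 3 bits) = 011. This is the CRC / FCS.

011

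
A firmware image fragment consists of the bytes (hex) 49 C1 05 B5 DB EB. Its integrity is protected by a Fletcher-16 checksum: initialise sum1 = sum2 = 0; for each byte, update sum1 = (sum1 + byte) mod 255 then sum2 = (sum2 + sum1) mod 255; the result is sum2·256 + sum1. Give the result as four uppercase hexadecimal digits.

598D

Running sums (mod 255):
  after byte 0 (49): sum1=73, sum2=73
  after byte 1 (C1): sum1=11, sum2=84
  after byte 2 (05): sum1=16, sum2=100
  after byte 3 (B5): sum1=197, sum2=42
  after byte 4 (DB): sum1=161, sum2=203
  after byte 5 (EB): sum1=141, sum2=89
Checksum = sum2·256 + sum1 = 89·256 + 141 = 22925 = 0x598D.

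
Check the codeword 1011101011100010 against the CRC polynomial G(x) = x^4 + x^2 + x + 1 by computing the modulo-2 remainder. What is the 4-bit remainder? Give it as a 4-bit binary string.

Modulo-2 division of 1011101011100010 by 10111:
  pos 0: 10111 XOR 10111 = 00000
  pos 6: 10111 XOR 10111 = 00000
Remainder = 0010 (nonzero — an error is detected).

0010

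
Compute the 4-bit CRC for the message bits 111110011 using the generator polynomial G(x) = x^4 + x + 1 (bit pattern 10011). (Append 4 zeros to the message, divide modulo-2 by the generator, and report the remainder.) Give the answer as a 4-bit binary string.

Append 4 zeros: 1111100110000. Divide by 10011 (XOR where the leading bit is 1):
  pos 0: 11111 XOR 10011 = 01100
  pos 1: 11000 XOR 10011 = 01011
  pos 2: 10110 XOR 10011 = 00101
  pos 4: 10111 XOR 10011 = 00100
  pos 6: 10000 XOR 10011 = 00011
Remainder (last 4 bits) = 1100. This is the CRC / FCS.

1100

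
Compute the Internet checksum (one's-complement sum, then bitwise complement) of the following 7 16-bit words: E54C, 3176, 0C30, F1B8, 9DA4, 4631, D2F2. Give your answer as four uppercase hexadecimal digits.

One's-complement addition (fold any carry out of bit 15 back into bit 0):
  0xE54C + 0x3176 = 0x116C2 → wrap carry → 0x16C3
  0x16C3 + 0x0C30 = 0x022F3
  0x22F3 + 0xF1B8 = 0x114AB → wrap carry → 0x14AC
  0x14AC + 0x9DA4 = 0x0B250
  0xB250 + 0x4631 = 0x0F881
  0xF881 + 0xD2F2 = 0x1CB73 → wrap carry → 0xCB74
One's-complement sum = 0xCB74.
Checksum = ~0xCB74 & 0xFFFF = 0x348B.

348B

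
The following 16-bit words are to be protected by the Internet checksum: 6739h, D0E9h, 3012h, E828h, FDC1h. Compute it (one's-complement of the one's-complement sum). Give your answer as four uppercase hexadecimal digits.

One's-complement addition (fold any carry out of bit 15 back into bit 0):
  0x6739 + 0xD0E9 = 0x13822 → wrap carry → 0x3823
  0x3823 + 0x3012 = 0x06835
  0x6835 + 0xE828 = 0x1505D → wrap carry → 0x505E
  0x505E + 0xFDC1 = 0x14E1F → wrap carry → 0x4E20
One's-complement sum = 0x4E20.
Checksum = ~0x4E20 & 0xFFFF = 0xB1DF.

B1DF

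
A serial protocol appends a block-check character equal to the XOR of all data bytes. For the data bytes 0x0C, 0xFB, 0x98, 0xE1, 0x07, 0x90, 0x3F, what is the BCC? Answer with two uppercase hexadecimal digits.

26

XOR the bytes together:
  start with 0x0C
  0x0C ⊕ 0xFB = 0xF7
  0xF7 ⊕ 0x98 = 0x6F
  0x6F ⊕ 0xE1 = 0x8E
  0x8E ⊕ 0x07 = 0x89
  0x89 ⊕ 0x90 = 0x19
  0x19 ⊕ 0x3F = 0x26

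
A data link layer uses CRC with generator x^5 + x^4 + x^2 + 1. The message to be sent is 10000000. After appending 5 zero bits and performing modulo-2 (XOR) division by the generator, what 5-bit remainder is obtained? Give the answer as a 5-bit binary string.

11100

Append 5 zeros: 1000000000000. Divide by 110101 (XOR where the leading bit is 1):
  pos 0: 100000 XOR 110101 = 010101
  pos 1: 101010 XOR 110101 = 011111
  pos 2: 111110 XOR 110101 = 001011
  pos 4: 101100 XOR 110101 = 011001
  pos 5: 110010 XOR 110101 = 000111
Remainder (last 5 bits) = 11100. This is the CRC / FCS.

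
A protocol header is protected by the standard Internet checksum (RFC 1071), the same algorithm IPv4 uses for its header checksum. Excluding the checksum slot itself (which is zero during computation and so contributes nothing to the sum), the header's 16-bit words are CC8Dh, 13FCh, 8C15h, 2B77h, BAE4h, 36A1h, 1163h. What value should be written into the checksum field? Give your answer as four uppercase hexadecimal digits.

6500

One's-complement addition (fold any carry out of bit 15 back into bit 0):
  0xCC8D + 0x13FC = 0x0E089
  0xE089 + 0x8C15 = 0x16C9E → wrap carry → 0x6C9F
  0x6C9F + 0x2B77 = 0x09816
  0x9816 + 0xBAE4 = 0x152FA → wrap carry → 0x52FB
  0x52FB + 0x36A1 = 0x0899C
  0x899C + 0x1163 = 0x09AFF
One's-complement sum = 0x9AFF.
Checksum = ~0x9AFF & 0xFFFF = 0x6500.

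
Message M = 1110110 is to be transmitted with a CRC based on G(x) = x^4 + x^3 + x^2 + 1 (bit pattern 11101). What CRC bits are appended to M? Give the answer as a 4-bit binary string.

0111

Append 4 zeros: 11101100000. Divide by 11101 (XOR where the leading bit is 1):
  pos 0: 11101 XOR 11101 = 00000
  pos 5: 10000 XOR 11101 = 01101
  pos 6: 11010 XOR 11101 = 00111
Remainder (last 4 bits) = 0111. This is the CRC / FCS.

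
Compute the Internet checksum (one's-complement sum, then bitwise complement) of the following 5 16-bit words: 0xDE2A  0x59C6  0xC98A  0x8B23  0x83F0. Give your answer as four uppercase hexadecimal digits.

EF6F

One's-complement addition (fold any carry out of bit 15 back into bit 0):
  0xDE2A + 0x59C6 = 0x137F0 → wrap carry → 0x37F1
  0x37F1 + 0xC98A = 0x1017B → wrap carry → 0x017C
  0x017C + 0x8B23 = 0x08C9F
  0x8C9F + 0x83F0 = 0x1108F → wrap carry → 0x1090
One's-complement sum = 0x1090.
Checksum = ~0x1090 & 0xFFFF = 0xEF6F.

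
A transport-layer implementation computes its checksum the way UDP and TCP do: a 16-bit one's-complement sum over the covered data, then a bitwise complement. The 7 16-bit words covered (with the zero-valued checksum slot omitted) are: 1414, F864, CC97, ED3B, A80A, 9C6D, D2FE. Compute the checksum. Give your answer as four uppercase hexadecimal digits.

One's-complement addition (fold any carry out of bit 15 back into bit 0):
  0x1414 + 0xF864 = 0x10C78 → wrap carry → 0x0C79
  0x0C79 + 0xCC97 = 0x0D910
  0xD910 + 0xED3B = 0x1C64B → wrap carry → 0xC64C
  0xC64C + 0xA80A = 0x16E56 → wrap carry → 0x6E57
  0x6E57 + 0x9C6D = 0x10AC4 → wrap carry → 0x0AC5
  0x0AC5 + 0xD2FE = 0x0DDC3
One's-complement sum = 0xDDC3.
Checksum = ~0xDDC3 & 0xFFFF = 0x223C.

223C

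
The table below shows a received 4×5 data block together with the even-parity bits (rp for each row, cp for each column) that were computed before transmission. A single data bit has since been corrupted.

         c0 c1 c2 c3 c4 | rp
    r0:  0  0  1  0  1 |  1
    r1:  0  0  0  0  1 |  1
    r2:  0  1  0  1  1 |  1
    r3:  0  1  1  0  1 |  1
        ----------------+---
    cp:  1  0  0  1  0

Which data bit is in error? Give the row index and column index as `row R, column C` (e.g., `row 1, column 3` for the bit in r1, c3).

Recompute each row's even parity and compare to rp:
  r0: data parity 0, sent rp 1 → mismatch
  r1: data parity 1, sent rp 1 → ok
  r2: data parity 1, sent rp 1 → ok
  r3: data parity 1, sent rp 1 → ok
Recompute each column's even parity and compare to cp:
  c0: data parity 0, sent cp 1 → mismatch
  c1: data parity 0, sent cp 0 → ok
  c2: data parity 0, sent cp 0 → ok
  c3: data parity 1, sent cp 1 → ok
  c4: data parity 0, sent cp 0 → ok
Exactly one row (r0) and one column (c0) fail → the flipped bit is at their intersection.

row 0, column 0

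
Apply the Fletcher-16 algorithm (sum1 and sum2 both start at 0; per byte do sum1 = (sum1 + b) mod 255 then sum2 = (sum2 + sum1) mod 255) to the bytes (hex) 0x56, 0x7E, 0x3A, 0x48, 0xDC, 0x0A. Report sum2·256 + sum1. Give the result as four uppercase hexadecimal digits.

043E

Running sums (mod 255):
  after byte 0 (0x56): sum1=86, sum2=86
  after byte 1 (0x7E): sum1=212, sum2=43
  after byte 2 (0x3A): sum1=15, sum2=58
  after byte 3 (0x48): sum1=87, sum2=145
  after byte 4 (0xDC): sum1=52, sum2=197
  after byte 5 (0x0A): sum1=62, sum2=4
Checksum = sum2·256 + sum1 = 4·256 + 62 = 1086 = 0x043E.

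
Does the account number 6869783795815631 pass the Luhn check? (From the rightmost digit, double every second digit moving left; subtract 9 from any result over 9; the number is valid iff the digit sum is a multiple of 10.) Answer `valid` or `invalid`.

invalid

From the right, keep odd positions and double even positions (subtract 9 from any doubled value over 9):
  doubled (positions 2,4,...): 6 1 7 9 6 5 3 3 → sum 40
  kept (positions 1,3,...): 1 6 1 5 7 8 9 8 → sum 45
Total = 85.
85 mod 10 = 5, so the number is invalid.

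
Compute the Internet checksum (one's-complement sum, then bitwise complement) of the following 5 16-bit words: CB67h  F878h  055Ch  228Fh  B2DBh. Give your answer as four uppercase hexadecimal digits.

6158

One's-complement addition (fold any carry out of bit 15 back into bit 0):
  0xCB67 + 0xF878 = 0x1C3DF → wrap carry → 0xC3E0
  0xC3E0 + 0x055C = 0x0C93C
  0xC93C + 0x228F = 0x0EBCB
  0xEBCB + 0xB2DB = 0x19EA6 → wrap carry → 0x9EA7
One's-complement sum = 0x9EA7.
Checksum = ~0x9EA7 & 0xFFFF = 0x6158.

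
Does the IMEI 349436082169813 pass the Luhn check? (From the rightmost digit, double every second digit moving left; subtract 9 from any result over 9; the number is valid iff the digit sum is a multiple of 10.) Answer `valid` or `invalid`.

invalid

From the right, keep odd positions and double even positions (subtract 9 from any doubled value over 9):
  doubled (positions 2,4,...): 2 9 2 7 3 8 8 → sum 39
  kept (positions 1,3,...): 3 8 6 2 0 3 9 3 → sum 34
Total = 73.
73 mod 10 = 3, so the number is invalid.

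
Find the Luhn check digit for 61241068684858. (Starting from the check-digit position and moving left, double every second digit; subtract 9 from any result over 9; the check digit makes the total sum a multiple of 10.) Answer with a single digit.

2

Partial digits right→left: 8 5 8 4 8 6 8 6 0 1 4 2 1 6
Double every second digit counting from the check-digit position (so the 1st, 3rd, 5th, ... of the partial from the right).
  doubled (with −9 where >9): 7 7 7 7 0 8 2 → sum 38
  kept as-is: 5 4 6 6 1 2 6 → sum 30
Total = 38 + 30 = 68.
Check digit = (10 − (68 mod 10)) mod 10 = 2.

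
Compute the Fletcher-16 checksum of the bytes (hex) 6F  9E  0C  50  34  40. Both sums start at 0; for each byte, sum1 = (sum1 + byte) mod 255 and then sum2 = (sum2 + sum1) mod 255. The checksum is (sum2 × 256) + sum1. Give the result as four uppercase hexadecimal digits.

Running sums (mod 255):
  after byte 0 (6F): sum1=111, sum2=111
  after byte 1 (9E): sum1=14, sum2=125
  after byte 2 (0C): sum1=26, sum2=151
  after byte 3 (50): sum1=106, sum2=2
  after byte 4 (34): sum1=158, sum2=160
  after byte 5 (40): sum1=222, sum2=127
Checksum = sum2·256 + sum1 = 127·256 + 222 = 32734 = 0x7FDE.

7FDE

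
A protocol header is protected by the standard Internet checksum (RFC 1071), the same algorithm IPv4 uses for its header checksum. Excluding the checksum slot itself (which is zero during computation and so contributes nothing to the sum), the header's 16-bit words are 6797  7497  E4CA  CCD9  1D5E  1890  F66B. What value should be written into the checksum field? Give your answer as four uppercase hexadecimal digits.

45D2

One's-complement addition (fold any carry out of bit 15 back into bit 0):
  0x6797 + 0x7497 = 0x0DC2E
  0xDC2E + 0xE4CA = 0x1C0F8 → wrap carry → 0xC0F9
  0xC0F9 + 0xCCD9 = 0x18DD2 → wrap carry → 0x8DD3
  0x8DD3 + 0x1D5E = 0x0AB31
  0xAB31 + 0x1890 = 0x0C3C1
  0xC3C1 + 0xF66B = 0x1BA2C → wrap carry → 0xBA2D
One's-complement sum = 0xBA2D.
Checksum = ~0xBA2D & 0xFFFF = 0x45D2.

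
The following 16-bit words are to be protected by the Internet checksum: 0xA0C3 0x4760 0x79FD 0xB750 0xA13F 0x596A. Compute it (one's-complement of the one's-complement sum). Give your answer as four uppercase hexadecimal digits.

EBE3

One's-complement addition (fold any carry out of bit 15 back into bit 0):
  0xA0C3 + 0x4760 = 0x0E823
  0xE823 + 0x79FD = 0x16220 → wrap carry → 0x6221
  0x6221 + 0xB750 = 0x11971 → wrap carry → 0x1972
  0x1972 + 0xA13F = 0x0BAB1
  0xBAB1 + 0x596A = 0x1141B → wrap carry → 0x141C
One's-complement sum = 0x141C.
Checksum = ~0x141C & 0xFFFF = 0xEBE3.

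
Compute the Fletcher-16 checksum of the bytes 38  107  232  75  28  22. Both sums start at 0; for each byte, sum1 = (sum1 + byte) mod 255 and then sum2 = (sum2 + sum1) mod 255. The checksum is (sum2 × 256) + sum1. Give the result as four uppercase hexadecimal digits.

Running sums (mod 255):
  after byte 0 (38): sum1=38, sum2=38
  after byte 1 (107): sum1=145, sum2=183
  after byte 2 (232): sum1=122, sum2=50
  after byte 3 (75): sum1=197, sum2=247
  after byte 4 (28): sum1=225, sum2=217
  after byte 5 (22): sum1=247, sum2=209
Checksum = sum2·256 + sum1 = 209·256 + 247 = 53751 = 0xD1F7.

D1F7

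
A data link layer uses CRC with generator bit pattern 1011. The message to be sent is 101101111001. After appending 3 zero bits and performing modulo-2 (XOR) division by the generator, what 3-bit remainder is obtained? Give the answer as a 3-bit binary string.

Append 3 zeros: 101101111001000. Divide by 1011 (XOR where the leading bit is 1):
  pos 0: 1011 XOR 1011 = 0000
  pos 5: 1111 XOR 1011 = 0100
  pos 6: 1000 XOR 1011 = 0011
  pos 8: 1101 XOR 1011 = 0110
  pos 9: 1100 XOR 1011 = 0111
  pos 10: 1110 XOR 1011 = 0101
  pos 11: 1010 XOR 1011 = 0001
Remainder (last 3 bits) = 001. This is the CRC / FCS.

001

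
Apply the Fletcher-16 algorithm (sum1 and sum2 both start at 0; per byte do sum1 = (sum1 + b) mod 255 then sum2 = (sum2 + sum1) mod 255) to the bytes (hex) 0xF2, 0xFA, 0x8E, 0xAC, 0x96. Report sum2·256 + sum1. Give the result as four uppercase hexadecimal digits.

Running sums (mod 255):
  after byte 0 (0xF2): sum1=242, sum2=242
  after byte 1 (0xFA): sum1=237, sum2=224
  after byte 2 (0x8E): sum1=124, sum2=93
  after byte 3 (0xAC): sum1=41, sum2=134
  after byte 4 (0x96): sum1=191, sum2=70
Checksum = sum2·256 + sum1 = 70·256 + 191 = 18111 = 0x46BF.

46BF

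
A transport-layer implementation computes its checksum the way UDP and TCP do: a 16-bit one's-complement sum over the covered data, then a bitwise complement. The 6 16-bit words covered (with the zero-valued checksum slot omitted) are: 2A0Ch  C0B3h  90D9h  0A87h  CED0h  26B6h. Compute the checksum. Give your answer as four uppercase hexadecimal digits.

One's-complement addition (fold any carry out of bit 15 back into bit 0):
  0x2A0C + 0xC0B3 = 0x0EABF
  0xEABF + 0x90D9 = 0x17B98 → wrap carry → 0x7B99
  0x7B99 + 0x0A87 = 0x08620
  0x8620 + 0xCED0 = 0x154F0 → wrap carry → 0x54F1
  0x54F1 + 0x26B6 = 0x07BA7
One's-complement sum = 0x7BA7.
Checksum = ~0x7BA7 & 0xFFFF = 0x8458.

8458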